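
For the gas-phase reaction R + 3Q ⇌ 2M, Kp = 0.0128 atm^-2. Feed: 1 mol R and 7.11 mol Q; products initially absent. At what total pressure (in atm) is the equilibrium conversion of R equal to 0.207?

P = 1.91 atm

Take 1 mol R as basis and let X be its fractional conversion, so ξ = X.
Mole table: n_R = 1 − X; n_Q = 7.11 − 3X; n_M = 2X.
n_T = Σnᵢ = 8.11 − 2X.
Kp = p_M^2 / (p_R p_Q^3) with p_i = (n_i/n_T)·P.
At X = 0.207: the mole-fraction product g(X) = Π y_i^ν_i = 0.04685. Since Kp = g(X)·P^{-2}, P = (g/Kp)^(1/2) = (0.04685/0.0128)^(1/2) = 1.91 atm.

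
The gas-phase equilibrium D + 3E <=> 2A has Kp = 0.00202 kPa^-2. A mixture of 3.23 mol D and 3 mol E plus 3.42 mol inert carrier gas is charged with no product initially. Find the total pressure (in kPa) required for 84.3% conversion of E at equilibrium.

Basis: 3 mol E initially; let X = conversion of E. Extent ξ = X.
Mole table: n_D = 3.23 − X; n_E = 3 − 3X; n_A = 2X; n_I = 3.42 (inert).
Summing: n_T = 9.65 − 2X.
Kp = p_A^2 / (p_D p_E^3) with p_i = (n_i/n_T)·P.
At X = 0.843: the mole-fraction product g(X) = Π y_i^ν_i = 722.9. Since Kp = g(X)·P^{-2}, P = (g/Kp)^(1/2) = (722.9/0.00202)^(1/2) = 598 kPa.

P = 598 kPa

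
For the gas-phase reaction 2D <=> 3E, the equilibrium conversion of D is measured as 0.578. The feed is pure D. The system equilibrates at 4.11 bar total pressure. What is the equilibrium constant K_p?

Let X = conversion of D (basis 1 mol D); extent of reaction ξ = 0.5X.
Moles: n_D = 1 − X; n_E = 1.5X.
Summing: n_T = 1 + 0.5X.
At X = 0.578: n_D = 0.422, n_E = 0.867, n_T = 1.29.
p_i = (n_i/n_T)·P. K_p = p_E^3 / (p_D^2) = 11.7 bar.

K_p = 11.7 bar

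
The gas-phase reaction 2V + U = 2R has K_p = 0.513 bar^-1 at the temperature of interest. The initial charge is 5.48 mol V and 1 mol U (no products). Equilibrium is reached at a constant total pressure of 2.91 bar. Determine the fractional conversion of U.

Let X = conversion of U (basis 1 mol U); extent of reaction ξ = X.
At extent ξ: n_V = 5.48 − 2X; n_U = 1 − X; n_R = 2X.
n_T = Σnᵢ = 6.48 − X.
y_i = n_i/n_T, p_i = y_i·P. K_p = p_R^2 / (p_V^2 p_U).
Equating to 0.513 bar^-1 and solving on 0 < X < 1: X = 0.639.

X = 0.639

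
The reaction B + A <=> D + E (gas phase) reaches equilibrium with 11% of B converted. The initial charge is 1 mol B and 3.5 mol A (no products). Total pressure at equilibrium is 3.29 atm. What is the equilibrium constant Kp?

Kp = 0.00401

Let X = conversion of B (basis 1 mol B); extent of reaction ξ = X.
Mole table: n_B = 1 − X; n_A = 3.5 − X; n_D = X; n_E = X.
Since Δν = 0, n_T = 4.5 throughout.
At X = 0.11: n_B = 0.89, n_A = 3.39, n_D = 0.11, n_E = 0.11, n_T = 4.5.
p_i = (n_i/n_T)·P. Kp = p_D p_E / (p_B p_A) = 0.00401.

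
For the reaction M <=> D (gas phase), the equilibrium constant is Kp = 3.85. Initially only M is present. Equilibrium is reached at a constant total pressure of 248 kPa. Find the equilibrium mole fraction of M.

Let X = conversion of M (basis 1 mol M); extent of reaction ξ = X.
At extent ξ: n_M = 1 − X; n_D = X.
Total moles n_T = 1 (Δν = 0, constant).
With p_i = (n_i/n_T)P, Kp = p_D / (p_M).
Setting this equal to 3.85 and taking the physical root (0 < X < 1) gives X = 0.794.
Then n_M = 0.206, n_T = 1, so y_M = 0.206.

y_M = 0.206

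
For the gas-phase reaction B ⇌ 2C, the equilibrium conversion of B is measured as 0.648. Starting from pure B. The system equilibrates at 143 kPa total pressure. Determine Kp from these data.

Kp = 414 kPa

Take 1 mol B as basis and let X be its fractional conversion, so ξ = X.
Moles: n_B = 1 − X; n_C = 2X.
Total moles n_T = 1 + X.
At X = 0.648: n_B = 0.352, n_C = 1.3, n_T = 1.65.
p_i = (n_i/n_T)·P. Kp = p_C^2 / (p_B) = 414 kPa.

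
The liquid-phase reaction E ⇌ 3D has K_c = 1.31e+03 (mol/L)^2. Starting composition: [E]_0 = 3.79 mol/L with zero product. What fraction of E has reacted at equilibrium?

X = 0.830

Let X = conversion of E; extent ξ = 3.79·X mol/L.
Concentrations: [E] = 3.79 − 3.79X; [D] = 11.4X.
K_c = [D]^3 / ([E]).
Solving K_c = 1.31e+03 for X ∈ (0,1): X = 0.830.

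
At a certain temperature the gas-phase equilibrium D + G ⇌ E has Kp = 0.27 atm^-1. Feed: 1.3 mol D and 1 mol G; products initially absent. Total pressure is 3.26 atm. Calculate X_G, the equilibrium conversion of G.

X = 0.305

Let X = conversion of G (basis 1 mol G); extent of reaction ξ = X.
Moles: n_D = 1.3 − X; n_G = 1 − X; n_E = X.
Summing: n_T = 2.3 − X.
Mole fractions y_i = n_i/n_T; Kp = p_E / (p_D p_G) with p_i = y_i·P.
Setting this equal to 0.27 atm^-1 and taking the physical root (0 < X < 1) gives X = 0.305.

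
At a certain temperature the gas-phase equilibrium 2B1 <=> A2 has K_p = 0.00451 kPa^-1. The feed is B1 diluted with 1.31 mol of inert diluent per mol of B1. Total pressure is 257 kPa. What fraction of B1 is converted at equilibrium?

Basis: 1 mol B1 initially; let X = conversion of B1. Extent ξ = 0.5X.
Moles: n_B1 = 1 − X; n_A2 = 0.5X; n_I = 1.31 (inert).
n_T = Σnᵢ = 2.31 − 0.5X.
With p_i = (n_i/n_T)P, K_p = p_A2 / (p_B1^2).
Substituting and setting equal to 0.00451 kPa^-1 gives a polynomial in X; the root in (0,1) is X = 0.398.

X = 0.398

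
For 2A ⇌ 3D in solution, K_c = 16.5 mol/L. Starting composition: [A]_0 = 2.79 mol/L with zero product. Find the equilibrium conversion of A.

X = 0.626

Let X = conversion of A; extent ξ = 2.79X/2 mol/L.
Concentrations: [A] = 2.79 − 2.79X; [D] = 4.19X.
K_c = [D]^3 / ([A]^2).
Setting equal to 16.5 and solving for X on (0,1) gives X = 0.626.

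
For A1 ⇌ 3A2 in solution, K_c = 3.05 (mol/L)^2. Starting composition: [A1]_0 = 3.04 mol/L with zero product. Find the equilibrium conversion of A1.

Let X = conversion of A1; extent ξ = 3.04·X mol/L.
Concentrations: [A1] = 3.04 − 3.04X; [A2] = 9.12X.
K_c = [A2]^3 / ([A1]).
Solving K_c = 3.05 for X ∈ (0,1): X = 0.213.

X = 0.213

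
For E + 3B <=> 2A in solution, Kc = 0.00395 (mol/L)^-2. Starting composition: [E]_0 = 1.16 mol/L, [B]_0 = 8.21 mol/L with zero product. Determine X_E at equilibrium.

Let X = conversion of E; extent ξ = 1.16·X mol/L.
Concentrations: [E] = 1.16 − 1.16X; [B] = 8.21 − 3.48X; [A] = 2.32X.
Kc = [A]^2 / ([E] [B]^3).
Solving Kc = 0.00395 for X ∈ (0,1): X = 0.401.

X = 0.401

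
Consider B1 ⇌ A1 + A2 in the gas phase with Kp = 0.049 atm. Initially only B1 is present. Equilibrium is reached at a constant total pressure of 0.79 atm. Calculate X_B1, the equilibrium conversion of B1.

X = 0.242

Basis: 1 mol B1 initially; let X = conversion of B1. Extent ξ = X.
Species balance: n_B1 = 1 − X; n_A1 = X; n_A2 = X.
n_T = Σnᵢ = 1 + X.
Mole fractions y_i = n_i/n_T; Kp = p_A1 p_A2 / (p_B1) with p_i = y_i·P.
This yields a degree-2 equation in X; solving on (0,1), X = 0.242.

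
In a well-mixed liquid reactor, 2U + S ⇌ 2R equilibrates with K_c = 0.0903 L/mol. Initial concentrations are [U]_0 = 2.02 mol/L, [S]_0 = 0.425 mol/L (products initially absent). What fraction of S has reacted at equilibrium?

Let X = conversion of S; extent ξ = 0.425·X mol/L.
Concentrations: [U] = 2.02 − 0.85X; [S] = 0.425 − 0.425X; [R] = 0.85X.
K_c = [R]^2 / ([U]^2 [S]).
Solving K_c = 0.0903 for X ∈ (0,1): X = 0.329.

X = 0.329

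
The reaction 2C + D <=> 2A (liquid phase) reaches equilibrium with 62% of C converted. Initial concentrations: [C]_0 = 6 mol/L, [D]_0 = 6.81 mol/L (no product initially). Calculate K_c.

Let X = conversion of C.
Concentrations: [C] = 6 − 6X; [D] = 6.81 − 3X; [A] = 6X.
At X = 0.62: [C] = 2.28, [D] = 4.95, [A] = 3.72.
K_c = [A]^2 / ([C]^2 [D]) = 0.538 L/mol.

K_c = 0.538 L/mol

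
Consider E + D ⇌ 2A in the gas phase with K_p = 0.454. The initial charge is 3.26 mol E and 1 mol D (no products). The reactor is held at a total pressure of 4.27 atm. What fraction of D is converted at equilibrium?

X = 0.429

Take 1 mol D as basis and let X be its fractional conversion, so ξ = X.
Species balance: n_E = 3.26 − X; n_D = 1 − X; n_A = 2X.
n_T stays at 4.26 (no change in mole number).
Mole fractions y_i = n_i/n_T; K_p = p_A^2 / (p_E p_D) with p_i = y_i·P.
Equating to 0.454 and solving on 0 < X < 1: X = 0.429.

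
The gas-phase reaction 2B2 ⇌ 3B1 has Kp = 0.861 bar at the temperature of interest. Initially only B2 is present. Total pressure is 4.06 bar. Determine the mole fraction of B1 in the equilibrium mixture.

Basis: 1 mol B2 initially; let X = conversion of B2. Extent ξ = 0.5X.
Moles: n_B2 = 1 − X; n_B1 = 1.5X.
n_T = Σnᵢ = 1 + 0.5X.
y_i = n_i/n_T, p_i = y_i·P. Kp = p_B1^3 / (p_B2^2).
This yields a degree-3 equation in X; solving on (0,1), X = 0.322.
Then n_B1 = 0.484, n_T = 1.16, so y_B1 = 0.416.

y_B1 = 0.416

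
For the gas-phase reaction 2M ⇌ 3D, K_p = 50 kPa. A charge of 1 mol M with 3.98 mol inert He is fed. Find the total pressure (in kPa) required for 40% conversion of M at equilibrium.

Let X = conversion of M (basis 1 mol M); extent of reaction ξ = 0.5X.
Mole table: n_M = 1 − X; n_D = 1.5X; n_I = 3.98 (inert).
Summing: n_T = 4.98 + 0.5X.
K_p = p_D^3 / (p_M^2) with p_i = (n_i/n_T)·P.
At X = 0.4: the mole-fraction product g(X) = Π y_i^ν_i = 0.1158. Since K_p = g(X)·P^{1}, P = (K_p/g)^(1/1) = (50/0.1158)^(1/1) = 432 kPa.

P = 432 kPa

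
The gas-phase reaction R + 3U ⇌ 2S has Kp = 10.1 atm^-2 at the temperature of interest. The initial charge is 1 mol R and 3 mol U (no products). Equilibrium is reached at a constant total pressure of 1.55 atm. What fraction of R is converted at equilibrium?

Take 1 mol R as basis and let X be its fractional conversion, so ξ = X.
At extent ξ: n_R = 1 − X; n_U = 3 − 3X; n_S = 2X.
Summing: n_T = 4 − 2X.
Mole fractions y_i = n_i/n_T; Kp = p_S^2 / (p_R p_U^3) with p_i = y_i·P.
This yields a degree-4 equation in X; solving on (0,1), X = 0.632.

X = 0.632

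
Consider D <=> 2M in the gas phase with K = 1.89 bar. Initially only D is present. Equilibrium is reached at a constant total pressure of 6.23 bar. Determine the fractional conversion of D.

Let X = conversion of D (basis 1 mol D); extent of reaction ξ = X.
At extent ξ: n_D = 1 − X; n_M = 2X.
Total moles n_T = 1 + X.
y_i = n_i/n_T, p_i = y_i·P. K = p_M^2 / (p_D).
Equating to 1.89 bar and solving on 0 < X < 1: X = 0.266.

X = 0.266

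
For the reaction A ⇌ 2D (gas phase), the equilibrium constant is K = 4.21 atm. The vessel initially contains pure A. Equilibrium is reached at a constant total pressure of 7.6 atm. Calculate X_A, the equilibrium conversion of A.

X = 0.349

Take 1 mol A as basis and let X be its fractional conversion, so ξ = X.
At extent ξ: n_A = 1 − X; n_D = 2X.
Total moles n_T = 1 + X.
With p_i = (n_i/n_T)P, K = p_D^2 / (p_A).
Equating to 4.21 atm and solving on 0 < X < 1: X = 0.349.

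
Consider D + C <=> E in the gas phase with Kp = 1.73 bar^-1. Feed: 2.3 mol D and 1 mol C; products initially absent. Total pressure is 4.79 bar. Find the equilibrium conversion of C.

X = 0.831

Let X = conversion of C (basis 1 mol C); extent of reaction ξ = X.
Moles: n_D = 2.3 − X; n_C = 1 − X; n_E = X.
n_T = Σnᵢ = 3.3 − X.
With p_i = (n_i/n_T)P, Kp = p_E / (p_D p_C).
Substituting and setting equal to 1.73 bar^-1 gives a polynomial in X; the root in (0,1) is X = 0.831.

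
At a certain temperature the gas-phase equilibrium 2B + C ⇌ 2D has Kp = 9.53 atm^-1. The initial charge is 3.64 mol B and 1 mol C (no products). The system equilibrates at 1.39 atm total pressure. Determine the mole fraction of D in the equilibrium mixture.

y_D = 0.424

Take 1 mol C as basis and let X be its fractional conversion, so ξ = X.
At extent ξ: n_B = 3.64 − 2X; n_C = 1 − X; n_D = 2X.
n_T = Σnᵢ = 4.64 − X.
Mole fractions y_i = n_i/n_T; Kp = p_D^2 / (p_B^2 p_C) with p_i = y_i·P.
Equating to 9.53 atm^-1 and solving on 0 < X < 1: X = 0.812.
Then n_D = 1.62, n_T = 3.83, so y_D = 0.424.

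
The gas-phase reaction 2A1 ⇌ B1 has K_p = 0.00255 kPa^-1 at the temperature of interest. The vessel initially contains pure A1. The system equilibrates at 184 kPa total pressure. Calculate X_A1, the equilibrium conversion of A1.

X = 0.410

Let X = conversion of A1 (basis 1 mol A1); extent of reaction ξ = 0.5X.
Species balance: n_A1 = 1 − X; n_B1 = 0.5X.
n_T = Σnᵢ = 1 − 0.5X.
Mole fractions y_i = n_i/n_T; K_p = p_B1 / (p_A1^2) with p_i = y_i·P.
Setting this equal to 0.00255 kPa^-1 and taking the physical root (0 < X < 1) gives X = 0.410.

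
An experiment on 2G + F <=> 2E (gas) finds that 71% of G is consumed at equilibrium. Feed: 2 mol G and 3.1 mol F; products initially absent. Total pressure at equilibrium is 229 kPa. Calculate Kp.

Basis: 2 mol G initially; let X = conversion of G. Extent ξ = X.
Species balance: n_G = 2 − 2X; n_F = 3.1 − X; n_E = 2X.
Total moles n_T = 5.1 − X.
At X = 0.71: n_G = 0.58, n_F = 2.39, n_E = 1.42, n_T = 4.39.
p_i = (n_i/n_T)·P. Kp = p_E^2 / (p_G^2 p_F) = 0.0481 kPa^-1.

Kp = 0.0481 kPa^-1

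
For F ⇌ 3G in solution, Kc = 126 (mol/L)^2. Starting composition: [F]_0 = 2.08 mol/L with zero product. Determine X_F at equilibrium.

Let X = conversion of F; extent ξ = 2.08·X mol/L.
Concentrations: [F] = 2.08 − 2.08X; [G] = 6.24X.
Kc = [G]^3 / ([F]).
Equating to 126 (mol/L)^2: the physical root is X = 0.692.

X = 0.692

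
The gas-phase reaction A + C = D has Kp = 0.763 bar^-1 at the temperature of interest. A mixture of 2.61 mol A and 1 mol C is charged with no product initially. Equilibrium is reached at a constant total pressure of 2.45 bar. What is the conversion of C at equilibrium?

X = 0.557

Take 1 mol C as basis and let X be its fractional conversion, so ξ = X.
At extent ξ: n_A = 2.61 − X; n_C = 1 − X; n_D = X.
Total moles n_T = 3.61 − X.
With p_i = (n_i/n_T)P, Kp = p_D / (p_A p_C).
Substituting and setting equal to 0.763 bar^-1 gives a polynomial in X; the root in (0,1) is X = 0.557.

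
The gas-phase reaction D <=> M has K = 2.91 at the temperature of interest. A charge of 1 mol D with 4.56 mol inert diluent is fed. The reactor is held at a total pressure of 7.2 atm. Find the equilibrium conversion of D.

Take 1 mol D as basis and let X be its fractional conversion, so ξ = X.
Moles: n_D = 1 − X; n_M = X; n_I = 4.56 (inert).
n_T stays at 5.56 (no change in mole number).
With p_i = (n_i/n_T)P, K = p_M / (p_D).
This yields a degree-1 equation in X; solving on (0,1), X = 0.744.

X = 0.744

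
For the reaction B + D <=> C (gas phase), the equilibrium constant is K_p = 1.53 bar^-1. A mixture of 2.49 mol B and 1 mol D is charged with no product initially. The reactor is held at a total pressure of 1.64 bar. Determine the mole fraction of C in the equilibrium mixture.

Let X = conversion of D (basis 1 mol D); extent of reaction ξ = X.
Species balance: n_B = 2.49 − X; n_D = 1 − X; n_C = X.
Total moles n_T = 3.49 − X.
With p_i = (n_i/n_T)P, K_p = p_C / (p_B p_D).
Substituting and setting equal to 1.53 bar^-1 gives a polynomial in X; the root in (0,1) is X = 0.620.
Then n_C = 0.62, n_T = 2.87, so y_C = 0.216.

y_C = 0.216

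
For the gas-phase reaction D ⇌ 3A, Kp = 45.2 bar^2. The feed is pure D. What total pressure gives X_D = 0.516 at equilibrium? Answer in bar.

Take 1 mol D as basis and let X be its fractional conversion, so ξ = X.
Moles: n_D = 1 − X; n_A = 3X.
n_T = Σnᵢ = 1 + 2X.
Kp = p_A^3 / (p_D) with p_i = (n_i/n_T)·P.
At X = 0.516: the mole-fraction product g(X) = Π y_i^ν_i = 1.856. Since Kp = g(X)·P^{2}, P = (Kp/g)^(1/2) = (45.2/1.856)^(1/2) = 4.93 bar.

P = 4.93 bar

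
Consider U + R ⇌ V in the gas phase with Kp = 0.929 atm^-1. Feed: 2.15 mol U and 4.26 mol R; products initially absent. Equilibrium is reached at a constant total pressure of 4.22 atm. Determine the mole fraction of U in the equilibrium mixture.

Basis: 2.15 mol U initially; let X = conversion of U. Extent ξ = 2.15X.
Moles: n_U = 2.15 − 2.15X; n_R = 4.26 − 2.15X; n_V = 2.15X.
Summing: n_T = 6.41 − 2.15X.
With p_i = (n_i/n_T)P, Kp = p_V / (p_U p_R).
This yields a degree-2 equation in X; solving on (0,1), X = 0.689.
Then n_U = 0.67, n_T = 4.93, so y_U = 0.136.

y_U = 0.136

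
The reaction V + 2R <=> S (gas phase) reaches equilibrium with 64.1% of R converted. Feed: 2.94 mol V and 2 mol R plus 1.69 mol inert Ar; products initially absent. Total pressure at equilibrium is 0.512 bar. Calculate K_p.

Take 2 mol R as basis and let X be its fractional conversion, so ξ = X.
Mole table: n_V = 2.94 − X; n_R = 2 − 2X; n_S = X; n_I = 1.69 (inert).
n_T = Σnᵢ = 6.63 − 2X.
At X = 0.641: n_V = 2.3, n_R = 0.718, n_S = 0.641, n_T = 5.35.
p_i = (n_i/n_T)·P. K_p = p_S / (p_V p_R^2) = 59 bar^-2.

K_p = 59 bar^-2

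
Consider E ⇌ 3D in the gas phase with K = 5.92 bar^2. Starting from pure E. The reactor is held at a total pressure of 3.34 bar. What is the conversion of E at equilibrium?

Take 1 mol E as basis and let X be its fractional conversion, so ξ = X.
Moles: n_E = 1 − X; n_D = 3X.
Summing: n_T = 1 + 2X.
y_i = n_i/n_T, p_i = y_i·P. K = p_D^3 / (p_E).
Equating to 5.92 bar^2 and solving on 0 < X < 1: X = 0.331.

X = 0.331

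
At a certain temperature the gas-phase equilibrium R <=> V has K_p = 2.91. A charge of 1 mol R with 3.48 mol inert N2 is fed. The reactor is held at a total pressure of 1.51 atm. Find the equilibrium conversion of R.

Basis: 1 mol R initially; let X = conversion of R. Extent ξ = X.
Mole table: n_R = 1 − X; n_V = X; n_I = 3.48 (inert).
n_T stays at 4.48 (no change in mole number).
With p_i = (n_i/n_T)P, K_p = p_V / (p_R).
Setting this equal to 2.91 and taking the physical root (0 < X < 1) gives X = 0.744.

X = 0.744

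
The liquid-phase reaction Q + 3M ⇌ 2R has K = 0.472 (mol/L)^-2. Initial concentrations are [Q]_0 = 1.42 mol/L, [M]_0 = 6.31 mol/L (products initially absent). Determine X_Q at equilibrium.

Let X = conversion of Q; extent ξ = 1.42·X mol/L.
Concentrations: [Q] = 1.42 − 1.42X; [M] = 6.31 − 4.26X; [R] = 2.84X.
K = [R]^2 / ([Q] [M]^3).
Equating to 0.472 (mol/L)^-2: the physical root is X = 0.760.

X = 0.760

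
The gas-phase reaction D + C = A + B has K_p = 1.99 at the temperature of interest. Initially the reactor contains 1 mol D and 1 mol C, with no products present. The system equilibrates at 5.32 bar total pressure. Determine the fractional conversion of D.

X = 0.585

Let X = conversion of D (basis 1 mol D); extent of reaction ξ = X.
Species balance: n_D = 1 − X; n_C = 1 − X; n_A = X; n_B = X.
n_T stays at 2 (no change in mole number).
With p_i = (n_i/n_T)P, K_p = p_A p_B / (p_D p_C).
Setting this equal to 1.99 and taking the physical root (0 < X < 1) gives X = 0.585.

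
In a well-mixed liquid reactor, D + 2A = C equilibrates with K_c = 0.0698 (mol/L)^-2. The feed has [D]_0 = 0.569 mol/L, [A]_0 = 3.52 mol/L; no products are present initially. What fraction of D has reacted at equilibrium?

Let X = conversion of D; extent ξ = 0.569·X mol/L.
Concentrations: [D] = 0.569 − 0.569X; [A] = 3.52 − 1.14X; [C] = 0.569X.
K_c = [C] / ([D] [A]^2).
Setting equal to 0.0698 and solving for X on (0,1) gives X = 0.397.

X = 0.397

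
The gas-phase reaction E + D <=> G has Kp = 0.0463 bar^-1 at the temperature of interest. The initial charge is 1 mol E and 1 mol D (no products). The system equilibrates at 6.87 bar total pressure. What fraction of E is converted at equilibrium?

X = 0.129

Basis: 1 mol E initially; let X = conversion of E. Extent ξ = X.
Species balance: n_E = 1 − X; n_D = 1 − X; n_G = X.
Summing: n_T = 2 − X.
With p_i = (n_i/n_T)P, Kp = p_G / (p_E p_D).
Setting this equal to 0.0463 bar^-1 and taking the physical root (0 < X < 1) gives X = 0.129.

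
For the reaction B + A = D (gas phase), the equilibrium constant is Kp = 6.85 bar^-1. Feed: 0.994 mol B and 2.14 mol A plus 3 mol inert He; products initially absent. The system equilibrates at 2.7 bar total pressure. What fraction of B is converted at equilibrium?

X = 0.822

Let X = conversion of B (basis 0.994 mol B); extent of reaction ξ = 0.994X.
Moles: n_B = 0.994 − 0.994X; n_A = 2.14 − 0.994X; n_D = 0.994X; n_I = 3 (inert).
n_T = Σnᵢ = 6.13 − 0.994X.
With p_i = (n_i/n_T)P, Kp = p_D / (p_B p_A).
Substituting and setting equal to 6.85 bar^-1 gives a polynomial in X; the root in (0,1) is X = 0.822.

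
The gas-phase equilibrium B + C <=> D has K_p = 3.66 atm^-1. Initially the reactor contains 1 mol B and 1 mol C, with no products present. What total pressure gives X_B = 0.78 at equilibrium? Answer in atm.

P = 5.37 atm

Let X = conversion of B (basis 1 mol B); extent of reaction ξ = X.
Moles: n_B = 1 − X; n_C = 1 − X; n_D = X.
Summing: n_T = 2 − X.
K_p = p_D / (p_B p_C) with p_i = (n_i/n_T)·P.
At X = 0.78: the mole-fraction product g(X) = Π y_i^ν_i = 19.66. Since K_p = g(X)·P^{-1}, P = (g/K_p)^(1/1) = (19.66/3.66)^(1/1) = 5.37 atm.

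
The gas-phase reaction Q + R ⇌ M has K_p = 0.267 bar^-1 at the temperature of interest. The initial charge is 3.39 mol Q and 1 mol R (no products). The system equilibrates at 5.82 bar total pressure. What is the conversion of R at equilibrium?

X = 0.535

Basis: 1 mol R initially; let X = conversion of R. Extent ξ = X.
Moles: n_Q = 3.39 − X; n_R = 1 − X; n_M = X.
Total moles n_T = 4.39 − X.
y_i = n_i/n_T, p_i = y_i·P. K_p = p_M / (p_Q p_R).
Setting this equal to 0.267 bar^-1 and taking the physical root (0 < X < 1) gives X = 0.535.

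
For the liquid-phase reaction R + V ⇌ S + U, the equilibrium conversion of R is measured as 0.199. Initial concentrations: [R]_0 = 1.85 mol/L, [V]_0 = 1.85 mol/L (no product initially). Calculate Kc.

Kc = 0.0617

Let X = conversion of R.
Concentrations: [R] = 1.85 − 1.85X; [V] = 1.85 − 1.85X; [S] = 1.85X; [U] = 1.85X.
At X = 0.199: [R] = 1.48, [V] = 1.48, [S] = 0.368, [U] = 0.368.
Kc = [S] [U] / ([R] [V]) = 0.0617.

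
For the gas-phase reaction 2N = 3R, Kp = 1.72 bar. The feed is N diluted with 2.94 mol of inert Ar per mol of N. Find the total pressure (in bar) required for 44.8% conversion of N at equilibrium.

P = 7.19 bar

Let X = conversion of N (basis 1 mol N); extent of reaction ξ = 0.5X.
At extent ξ: n_N = 1 − X; n_R = 1.5X; n_I = 2.94 (inert).
Summing: n_T = 3.94 + 0.5X.
Kp = p_R^3 / (p_N^2) with p_i = (n_i/n_T)·P.
At X = 0.448: the mole-fraction product g(X) = Π y_i^ν_i = 0.2392. Since Kp = g(X)·P^{1}, P = (Kp/g)^(1/1) = (1.72/0.2392)^(1/1) = 7.19 bar.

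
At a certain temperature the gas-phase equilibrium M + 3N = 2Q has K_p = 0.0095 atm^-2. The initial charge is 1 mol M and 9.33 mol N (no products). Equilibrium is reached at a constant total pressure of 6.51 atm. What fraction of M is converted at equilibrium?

X = 0.516

Basis: 1 mol M initially; let X = conversion of M. Extent ξ = X.
At extent ξ: n_M = 1 − X; n_N = 9.33 − 3X; n_Q = 2X.
Summing: n_T = 10.3 − 2X.
y_i = n_i/n_T, p_i = y_i·P. K_p = p_Q^2 / (p_M p_N^3).
Equating to 0.0095 atm^-2 and solving on 0 < X < 1: X = 0.516.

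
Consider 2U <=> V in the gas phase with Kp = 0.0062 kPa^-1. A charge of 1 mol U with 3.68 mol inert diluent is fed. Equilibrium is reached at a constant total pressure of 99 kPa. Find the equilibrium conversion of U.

X = 0.180

Basis: 1 mol U initially; let X = conversion of U. Extent ξ = 0.5X.
Moles: n_U = 1 − X; n_V = 0.5X; n_I = 3.68 (inert).
Summing: n_T = 4.68 − 0.5X.
y_i = n_i/n_T, p_i = y_i·P. Kp = p_V / (p_U^2).
Substituting and setting equal to 0.0062 kPa^-1 gives a polynomial in X; the root in (0,1) is X = 0.180.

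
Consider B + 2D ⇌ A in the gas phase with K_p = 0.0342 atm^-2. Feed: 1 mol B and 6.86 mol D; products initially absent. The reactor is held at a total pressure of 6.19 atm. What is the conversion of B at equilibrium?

X = 0.489

Take 1 mol B as basis and let X be its fractional conversion, so ξ = X.
Species balance: n_B = 1 − X; n_D = 6.86 − 2X; n_A = X.
Total moles n_T = 7.86 − 2X.
y_i = n_i/n_T, p_i = y_i·P. K_p = p_A / (p_B p_D^2).
Setting this equal to 0.0342 atm^-2 and taking the physical root (0 < X < 1) gives X = 0.489.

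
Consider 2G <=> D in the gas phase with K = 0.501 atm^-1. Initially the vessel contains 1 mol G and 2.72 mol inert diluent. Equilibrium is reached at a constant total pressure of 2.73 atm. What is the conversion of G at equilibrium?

X = 0.338

Take 1 mol G as basis and let X be its fractional conversion, so ξ = 0.5X.
Mole table: n_G = 1 − X; n_D = 0.5X; n_I = 2.72 (inert).
Total moles n_T = 3.72 − 0.5X.
With p_i = (n_i/n_T)P, K = p_D / (p_G^2).
This yields a degree-2 equation in X; solving on (0,1), X = 0.338.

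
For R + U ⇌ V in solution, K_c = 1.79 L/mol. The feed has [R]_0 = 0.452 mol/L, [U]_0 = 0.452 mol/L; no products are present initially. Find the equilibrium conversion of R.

Let X = conversion of R; extent ξ = 0.452·X mol/L.
Concentrations: [R] = 0.452 − 0.452X; [U] = 0.452 − 0.452X; [V] = 0.452X.
K_c = [V] / ([R] [U]).
Setting equal to 1.79 and solving for X on (0,1) gives X = 0.346.

X = 0.346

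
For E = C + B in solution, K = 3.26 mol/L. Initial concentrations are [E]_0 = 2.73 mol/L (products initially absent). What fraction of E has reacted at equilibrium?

Let X = conversion of E; extent ξ = 2.73·X mol/L.
Concentrations: [E] = 2.73 − 2.73X; [C] = 2.73X; [B] = 2.73X.
K = [C] [B] / ([E]).
Equating to 3.26 mol/L: the physical root is X = 0.648.

X = 0.648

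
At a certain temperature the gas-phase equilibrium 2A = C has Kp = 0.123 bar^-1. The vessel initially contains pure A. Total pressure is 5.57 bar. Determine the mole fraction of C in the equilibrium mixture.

y_C = 0.318

Let X = conversion of A (basis 1 mol A); extent of reaction ξ = 0.5X.
Species balance: n_A = 1 − X; n_C = 0.5X.
n_T = Σnᵢ = 1 − 0.5X.
y_i = n_i/n_T, p_i = y_i·P. Kp = p_C / (p_A^2).
Substituting and setting equal to 0.123 bar^-1 gives a polynomial in X; the root in (0,1) is X = 0.483.
Then n_C = 0.241, n_T = 0.759, so y_C = 0.318.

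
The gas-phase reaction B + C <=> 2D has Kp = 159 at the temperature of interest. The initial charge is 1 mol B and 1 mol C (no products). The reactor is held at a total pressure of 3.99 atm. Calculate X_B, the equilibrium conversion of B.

Let X = conversion of B (basis 1 mol B); extent of reaction ξ = X.
Species balance: n_B = 1 − X; n_C = 1 − X; n_D = 2X.
n_T stays at 2 (no change in mole number).
Mole fractions y_i = n_i/n_T; Kp = p_D^2 / (p_B p_C) with p_i = y_i·P.
Substituting and setting equal to 159 gives a polynomial in X; the root in (0,1) is X = 0.863.

X = 0.863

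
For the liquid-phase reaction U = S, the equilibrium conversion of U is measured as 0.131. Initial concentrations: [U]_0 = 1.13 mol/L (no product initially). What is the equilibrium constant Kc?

Kc = 0.151

Let X = conversion of U.
Concentrations: [U] = 1.13 − 1.13X; [S] = 1.13X.
At X = 0.131: [U] = 0.982, [S] = 0.148.
Kc = [S] / ([U]) = 0.151.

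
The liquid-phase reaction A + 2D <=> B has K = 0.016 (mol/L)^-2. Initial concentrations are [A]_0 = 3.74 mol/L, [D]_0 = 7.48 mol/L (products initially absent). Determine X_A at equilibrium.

X = 0.303

Let X = conversion of A; extent ξ = 3.74·X mol/L.
Concentrations: [A] = 3.74 − 3.74X; [D] = 7.48 − 7.48X; [B] = 3.74X.
K = [B] / ([A] [D]^2).
This equals 0.016 at X = 0.303 (the root in 0 < X < 1).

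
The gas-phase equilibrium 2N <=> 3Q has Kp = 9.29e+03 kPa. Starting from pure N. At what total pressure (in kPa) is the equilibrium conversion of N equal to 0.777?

Let X = conversion of N (basis 1 mol N); extent of reaction ξ = 0.5X.
Moles: n_N = 1 − X; n_Q = 1.5X.
n_T = Σnᵢ = 1 + 0.5X.
Kp = p_Q^3 / (p_N^2) with p_i = (n_i/n_T)·P.
At X = 0.777: the mole-fraction product g(X) = Π y_i^ν_i = 22.93. Since Kp = g(X)·P^{1}, P = (Kp/g)^(1/1) = (9.29e+03/22.93)^(1/1) = 405 kPa.

P = 405 kPa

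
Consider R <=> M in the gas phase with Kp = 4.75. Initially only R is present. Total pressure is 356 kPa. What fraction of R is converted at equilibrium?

X = 0.826

Take 1 mol R as basis and let X be its fractional conversion, so ξ = X.
Moles: n_R = 1 − X; n_M = X.
Since Δν = 0, n_T = 1 throughout.
y_i = n_i/n_T, p_i = y_i·P. Kp = p_M / (p_R).
Substituting and setting equal to 4.75 gives a polynomial in X; the root in (0,1) is X = 0.826.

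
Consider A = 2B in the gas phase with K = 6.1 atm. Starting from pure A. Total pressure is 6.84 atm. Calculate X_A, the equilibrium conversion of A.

X = 0.427

Take 1 mol A as basis and let X be its fractional conversion, so ξ = X.
Species balance: n_A = 1 − X; n_B = 2X.
Summing: n_T = 1 + X.
Mole fractions y_i = n_i/n_T; K = p_B^2 / (p_A) with p_i = y_i·P.
This yields a degree-2 equation in X; solving on (0,1), X = 0.427.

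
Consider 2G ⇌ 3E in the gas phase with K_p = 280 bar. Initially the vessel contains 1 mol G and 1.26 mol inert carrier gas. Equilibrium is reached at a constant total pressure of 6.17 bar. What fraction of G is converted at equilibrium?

Basis: 1 mol G initially; let X = conversion of G. Extent ξ = 0.5X.
Species balance: n_G = 1 − X; n_E = 1.5X; n_I = 1.26 (inert).
Summing: n_T = 2.26 + 0.5X.
Mole fractions y_i = n_i/n_T; K_p = p_E^3 / (p_G^2) with p_i = y_i·P.
Setting this equal to 280 bar and taking the physical root (0 < X < 1) gives X = 0.866.

X = 0.866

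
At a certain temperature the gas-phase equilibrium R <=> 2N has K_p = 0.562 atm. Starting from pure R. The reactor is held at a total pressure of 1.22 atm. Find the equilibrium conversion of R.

Basis: 1 mol R initially; let X = conversion of R. Extent ξ = X.
At extent ξ: n_R = 1 − X; n_N = 2X.
Total moles n_T = 1 + X.
y_i = n_i/n_T, p_i = y_i·P. K_p = p_N^2 / (p_R).
This yields a degree-2 equation in X; solving on (0,1), X = 0.321.

X = 0.321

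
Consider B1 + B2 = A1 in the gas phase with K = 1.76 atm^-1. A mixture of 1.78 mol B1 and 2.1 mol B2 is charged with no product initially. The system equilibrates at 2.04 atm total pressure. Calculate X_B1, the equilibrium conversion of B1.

Basis: 1.78 mol B1 initially; let X = conversion of B1. Extent ξ = 1.78X.
Moles: n_B1 = 1.78 − 1.78X; n_B2 = 2.1 − 1.78X; n_A1 = 1.78X.
Total moles n_T = 3.88 − 1.78X.
With p_i = (n_i/n_T)P, K = p_A1 / (p_B1 p_B2).
Equating to 1.76 atm^-1 and solving on 0 < X < 1: X = 0.575.

X = 0.575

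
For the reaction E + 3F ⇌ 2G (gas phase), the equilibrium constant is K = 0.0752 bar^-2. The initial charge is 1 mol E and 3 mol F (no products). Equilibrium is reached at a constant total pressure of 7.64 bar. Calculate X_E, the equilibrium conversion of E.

Let X = conversion of E (basis 1 mol E); extent of reaction ξ = X.
Mole table: n_E = 1 − X; n_F = 3 − 3X; n_G = 2X.
Summing: n_T = 4 − 2X.
With p_i = (n_i/n_T)P, K = p_G^2 / (p_E p_F^3).
This yields a degree-4 equation in X; solving on (0,1), X = 0.482.

X = 0.482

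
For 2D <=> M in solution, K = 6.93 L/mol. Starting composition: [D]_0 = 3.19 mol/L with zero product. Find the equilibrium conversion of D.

X = 0.860

Let X = conversion of D; extent ξ = 3.19X/2 mol/L.
Concentrations: [D] = 3.19 − 3.19X; [M] = 1.59X.
K = [M] / ([D]^2).
Setting equal to 6.93 and solving for X on (0,1) gives X = 0.860.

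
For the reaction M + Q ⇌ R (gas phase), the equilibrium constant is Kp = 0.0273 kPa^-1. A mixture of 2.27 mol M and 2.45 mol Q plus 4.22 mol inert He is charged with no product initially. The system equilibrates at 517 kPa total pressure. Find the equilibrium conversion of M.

X = 0.649

Take 2.27 mol M as basis and let X be its fractional conversion, so ξ = 2.27X.
Mole table: n_M = 2.27 − 2.27X; n_Q = 2.45 − 2.27X; n_R = 2.27X; n_I = 4.22 (inert).
Summing: n_T = 8.94 − 2.27X.
With p_i = (n_i/n_T)P, Kp = p_R / (p_M p_Q).
This yields a degree-2 equation in X; solving on (0,1), X = 0.649.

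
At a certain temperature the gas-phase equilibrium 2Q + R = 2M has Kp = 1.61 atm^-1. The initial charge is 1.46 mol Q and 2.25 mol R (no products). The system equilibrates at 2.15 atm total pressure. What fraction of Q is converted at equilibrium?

Let X = conversion of Q (basis 1.46 mol Q); extent of reaction ξ = 0.73X.
Mole table: n_Q = 1.46 − 1.46X; n_R = 2.25 − 0.73X; n_M = 1.46X.
Summing: n_T = 3.71 − 0.73X.
y_i = n_i/n_T, p_i = y_i·P. Kp = p_M^2 / (p_Q^2 p_R).
Substituting and setting equal to 1.61 atm^-1 gives a polynomial in X; the root in (0,1) is X = 0.581.

X = 0.581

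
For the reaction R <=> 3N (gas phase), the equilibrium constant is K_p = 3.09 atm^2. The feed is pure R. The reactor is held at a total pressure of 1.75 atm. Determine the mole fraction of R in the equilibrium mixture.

y_R = 0.316

Basis: 1 mol R initially; let X = conversion of R. Extent ξ = X.
At extent ξ: n_R = 1 − X; n_N = 3X.
n_T = Σnᵢ = 1 + 2X.
With p_i = (n_i/n_T)P, K_p = p_N^3 / (p_R).
Equating to 3.09 atm^2 and solving on 0 < X < 1: X = 0.419.
Then n_R = 0.581, n_T = 1.84, so y_R = 0.316.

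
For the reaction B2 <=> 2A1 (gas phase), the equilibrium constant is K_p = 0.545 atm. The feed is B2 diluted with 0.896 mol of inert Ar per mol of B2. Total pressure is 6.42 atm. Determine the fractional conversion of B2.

Basis: 1 mol B2 initially; let X = conversion of B2. Extent ξ = X.
Species balance: n_B2 = 1 − X; n_A1 = 2X; n_I = 0.896 (inert).
Summing: n_T = 1.9 + X.
With p_i = (n_i/n_T)P, K_p = p_A1^2 / (p_B2).
This yields a degree-2 equation in X; solving on (0,1), X = 0.189.

X = 0.189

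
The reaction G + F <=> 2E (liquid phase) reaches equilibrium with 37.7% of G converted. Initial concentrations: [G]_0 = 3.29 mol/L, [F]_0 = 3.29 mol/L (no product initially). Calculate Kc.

Let X = conversion of G.
Concentrations: [G] = 3.29 − 3.29X; [F] = 3.29 − 3.29X; [E] = 6.58X.
At X = 0.377: [G] = 2.05, [F] = 2.05, [E] = 2.48.
Kc = [E]^2 / ([G] [F]) = 1.46.

Kc = 1.46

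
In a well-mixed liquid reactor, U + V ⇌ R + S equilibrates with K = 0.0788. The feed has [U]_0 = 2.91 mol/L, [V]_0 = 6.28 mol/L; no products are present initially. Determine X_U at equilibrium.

Let X = conversion of U; extent ξ = 2.91·X mol/L.
Concentrations: [U] = 2.91 − 2.91X; [V] = 6.28 − 2.91X; [R] = 2.91X; [S] = 2.91X.
K = [R] [S] / ([U] [V]).
Setting equal to 0.0788 and solving for X on (0,1) gives X = 0.315.

X = 0.315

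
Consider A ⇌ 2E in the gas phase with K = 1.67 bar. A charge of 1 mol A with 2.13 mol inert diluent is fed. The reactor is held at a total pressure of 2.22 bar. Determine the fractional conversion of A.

X = 0.555

Take 1 mol A as basis and let X be its fractional conversion, so ξ = X.
Species balance: n_A = 1 − X; n_E = 2X; n_I = 2.13 (inert).
n_T = Σnᵢ = 3.13 + X.
With p_i = (n_i/n_T)P, K = p_E^2 / (p_A).
This yields a degree-2 equation in X; solving on (0,1), X = 0.555.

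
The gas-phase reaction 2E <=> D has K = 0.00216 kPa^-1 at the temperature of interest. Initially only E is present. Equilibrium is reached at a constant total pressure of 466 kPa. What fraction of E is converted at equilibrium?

X = 0.554

Let X = conversion of E (basis 1 mol E); extent of reaction ξ = 0.5X.
Moles: n_E = 1 − X; n_D = 0.5X.
Total moles n_T = 1 − 0.5X.
With p_i = (n_i/n_T)P, K = p_D / (p_E^2).
Setting this equal to 0.00216 kPa^-1 and taking the physical root (0 < X < 1) gives X = 0.554.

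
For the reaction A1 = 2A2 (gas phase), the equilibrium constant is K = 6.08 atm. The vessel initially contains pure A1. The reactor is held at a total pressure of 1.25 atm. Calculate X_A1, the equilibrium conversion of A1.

Basis: 1 mol A1 initially; let X = conversion of A1. Extent ξ = X.
At extent ξ: n_A1 = 1 − X; n_A2 = 2X.
Summing: n_T = 1 + X.
With p_i = (n_i/n_T)P, K = p_A2^2 / (p_A1).
Equating to 6.08 atm and solving on 0 < X < 1: X = 0.741.

X = 0.741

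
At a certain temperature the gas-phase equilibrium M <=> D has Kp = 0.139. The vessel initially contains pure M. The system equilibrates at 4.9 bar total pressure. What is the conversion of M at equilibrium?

Let X = conversion of M (basis 1 mol M); extent of reaction ξ = X.
Moles: n_M = 1 − X; n_D = X.
n_T stays at 1 (no change in mole number).
Mole fractions y_i = n_i/n_T; Kp = p_D / (p_M) with p_i = y_i·P.
Equating to 0.139 and solving on 0 < X < 1: X = 0.122.

X = 0.122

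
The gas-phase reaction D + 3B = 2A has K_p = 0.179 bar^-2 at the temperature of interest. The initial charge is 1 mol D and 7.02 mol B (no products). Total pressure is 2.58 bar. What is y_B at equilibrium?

y_B = 0.765

Take 1 mol D as basis and let X be its fractional conversion, so ξ = X.
At extent ξ: n_D = 1 − X; n_B = 7.02 − 3X; n_A = 2X.
Summing: n_T = 8.02 − 2X.
y_i = n_i/n_T, p_i = y_i·P. K_p = p_A^2 / (p_D p_B^3).
Substituting and setting equal to 0.179 bar^-2 gives a polynomial in X; the root in (0,1) is X = 0.602.
Then n_B = 5.21, n_T = 6.82, so y_B = 0.765.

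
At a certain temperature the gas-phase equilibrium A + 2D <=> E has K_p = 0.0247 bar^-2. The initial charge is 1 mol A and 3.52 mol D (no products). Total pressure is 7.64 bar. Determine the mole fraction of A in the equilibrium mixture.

Basis: 1 mol A initially; let X = conversion of A. Extent ξ = X.
Moles: n_A = 1 − X; n_D = 3.52 − 2X; n_E = X.
n_T = Σnᵢ = 4.52 − 2X.
With p_i = (n_i/n_T)P, K_p = p_E / (p_A p_D^2).
Substituting and setting equal to 0.0247 bar^-2 gives a polynomial in X; the root in (0,1) is X = 0.432.
Then n_A = 0.568, n_T = 3.66, so y_A = 0.155.

y_A = 0.155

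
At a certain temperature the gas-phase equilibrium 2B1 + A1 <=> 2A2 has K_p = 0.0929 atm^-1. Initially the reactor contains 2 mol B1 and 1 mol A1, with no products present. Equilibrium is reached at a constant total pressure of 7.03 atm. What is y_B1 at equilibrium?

y_B1 = 0.523

Take 2 mol B1 as basis and let X be its fractional conversion, so ξ = X.
At extent ξ: n_B1 = 2 − 2X; n_A1 = 1 − X; n_A2 = 2X.
Summing: n_T = 3 − X.
With p_i = (n_i/n_T)P, K_p = p_A2^2 / (p_B1^2 p_A1).
Equating to 0.0929 atm^-1 and solving on 0 < X < 1: X = 0.292.
Then n_B1 = 1.42, n_T = 2.71, so y_B1 = 0.523.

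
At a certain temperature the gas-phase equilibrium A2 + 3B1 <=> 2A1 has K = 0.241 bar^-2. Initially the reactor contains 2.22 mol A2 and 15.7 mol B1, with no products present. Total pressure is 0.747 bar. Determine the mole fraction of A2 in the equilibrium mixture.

y_A2 = 0.093

Take 2.22 mol A2 as basis and let X be its fractional conversion, so ξ = 2.22X.
Species balance: n_A2 = 2.22 − 2.22X; n_B1 = 15.7 − 6.66X; n_A1 = 4.44X.
n_T = Σnᵢ = 17.9 − 4.44X.
y_i = n_i/n_T, p_i = y_i·P. K = p_A1^2 / (p_A2 p_B1^3).
This yields a degree-4 equation in X; solving on (0,1), X = 0.311.
Then n_A2 = 1.53, n_T = 16.5, so y_A2 = 0.093.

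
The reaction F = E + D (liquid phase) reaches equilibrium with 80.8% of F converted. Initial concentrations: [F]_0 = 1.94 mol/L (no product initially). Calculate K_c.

K_c = 6.6 mol/L

Let X = conversion of F.
Concentrations: [F] = 1.94 − 1.94X; [E] = 1.94X; [D] = 1.94X.
At X = 0.808: [F] = 0.372, [E] = 1.57, [D] = 1.57.
K_c = [E] [D] / ([F]) = 6.6 mol/L.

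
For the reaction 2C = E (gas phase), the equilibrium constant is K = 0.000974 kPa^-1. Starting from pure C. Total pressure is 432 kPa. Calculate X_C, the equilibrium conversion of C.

X = 0.390

Let X = conversion of C (basis 1 mol C); extent of reaction ξ = 0.5X.
At extent ξ: n_C = 1 − X; n_E = 0.5X.
Summing: n_T = 1 − 0.5X.
Mole fractions y_i = n_i/n_T; K = p_E / (p_C^2) with p_i = y_i·P.
This yields a degree-2 equation in X; solving on (0,1), X = 0.390.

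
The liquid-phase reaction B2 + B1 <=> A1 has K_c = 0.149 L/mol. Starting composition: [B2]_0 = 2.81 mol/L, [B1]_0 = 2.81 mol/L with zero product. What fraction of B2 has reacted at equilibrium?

Let X = conversion of B2; extent ξ = 2.81·X mol/L.
Concentrations: [B2] = 2.81 − 2.81X; [B1] = 2.81 − 2.81X; [A1] = 2.81X.
K_c = [A1] / ([B2] [B1]).
Setting equal to 0.149 and solving for X on (0,1) gives X = 0.241.

X = 0.241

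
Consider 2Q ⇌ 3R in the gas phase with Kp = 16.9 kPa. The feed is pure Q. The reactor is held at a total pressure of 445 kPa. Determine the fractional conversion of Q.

Let X = conversion of Q (basis 1 mol Q); extent of reaction ξ = 0.5X.
Moles: n_Q = 1 − X; n_R = 1.5X.
Summing: n_T = 1 + 0.5X.
Mole fractions y_i = n_i/n_T; Kp = p_R^3 / (p_Q^2) with p_i = y_i·P.
Setting this equal to 16.9 kPa and taking the physical root (0 < X < 1) gives X = 0.199.

X = 0.199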